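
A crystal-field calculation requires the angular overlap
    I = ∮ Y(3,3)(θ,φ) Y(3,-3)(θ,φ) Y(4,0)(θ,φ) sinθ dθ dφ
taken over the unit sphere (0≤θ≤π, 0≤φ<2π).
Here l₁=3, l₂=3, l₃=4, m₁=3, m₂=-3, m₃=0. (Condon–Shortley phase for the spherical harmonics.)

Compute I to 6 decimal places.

Rules hold: Σm=0, L=10 even, 0≤4≤6.
N = 7·7·9 = 441
Δ = 2!·4!·4!/11! = 1/34650
Racah Σ t=0..2: t=0:+1/72 t=1:−1/16 t=2:+1/72 = -5/144
⇒ 3j(3 3 4; 0 0 0)² = 2/77, sgn -1
Racah Σ t=0..0: t=0:+1/1152 = 1/1152
⇒ 3j(3 3 4; 3 -3 0)² = 1/154, sgn +1
4πI² = N·(3j₀)²·(3jₘ)² = 9/121
I = -1·√(0.0743802/4π) = -0.07693494

-0.076935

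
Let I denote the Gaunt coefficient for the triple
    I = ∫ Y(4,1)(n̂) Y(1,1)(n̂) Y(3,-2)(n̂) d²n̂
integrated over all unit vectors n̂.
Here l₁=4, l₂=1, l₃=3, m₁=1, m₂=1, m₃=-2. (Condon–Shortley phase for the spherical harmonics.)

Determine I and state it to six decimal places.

-0.106622

Checks pass: Σm=0; 8 even; l₃=3∈[3,5].
(2·4+1)(2·1+1)(2·3+1) = 189
Δ: 2! 6! 0! / 9! → 1/252
sum: t=1:−1/36 = -1/36
3j²(4 1 3; 0 0 0) = Δ·Π!·Σ² = 4/63  (sign +1)
sum: t=2:+1/240 = 1/240
3j²(4 1 3; 1 1 -2) = Δ·Π!·Σ² = 1/84  (sign -1)
combine: 4πI² = 189·4/63·1/84 = 1/7
take √, sign -1: I = -0.10662181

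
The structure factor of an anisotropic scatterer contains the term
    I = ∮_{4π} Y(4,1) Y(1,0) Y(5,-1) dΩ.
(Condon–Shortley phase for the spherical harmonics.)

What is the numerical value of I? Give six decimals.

-0.240571

Rules hold: Σm=0, L=10 even, 3≤5≤5.
N = 9·3·11 = 297
Δ = 0!·8!·2!/11! = 1/495
Racah Σ t=0..0: t=0:+1/576 = 1/576
⇒ 3j(4 1 5; 0 0 0)² = 5/99, sgn -1
Racah Σ t=0..0: t=0:+1/720 = 1/720
⇒ 3j(4 1 5; 1 0 -1)² = 8/165, sgn +1
4πI² = N·(3j₀)²·(3jₘ)² = 8/11
I = -1·√(0.727273/4π) = -0.24057125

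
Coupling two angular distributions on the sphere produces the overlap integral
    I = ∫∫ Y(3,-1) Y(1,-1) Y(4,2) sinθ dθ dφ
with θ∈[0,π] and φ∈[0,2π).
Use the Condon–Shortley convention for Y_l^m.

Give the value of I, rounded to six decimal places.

0.238414

Rules hold: Σm=0, L=8 even, 2≤4≤4.
N = 7·3·9 = 189
Δ = 0!·6!·2!/9! = 1/252
Racah Σ t=0..0: t=0:+1/36 = 1/36
⇒ 3j(3 1 4; 0 0 0)² = 4/63, sgn +1
Racah Σ t=0..0: t=0:+1/96 = 1/96
⇒ 3j(3 1 4; -1 -1 2)² = 5/84, sgn +1
4πI² = N·(3j₀)²·(3jₘ)² = 5/7
I = +1·√(0.714286/4π) = 0.23841361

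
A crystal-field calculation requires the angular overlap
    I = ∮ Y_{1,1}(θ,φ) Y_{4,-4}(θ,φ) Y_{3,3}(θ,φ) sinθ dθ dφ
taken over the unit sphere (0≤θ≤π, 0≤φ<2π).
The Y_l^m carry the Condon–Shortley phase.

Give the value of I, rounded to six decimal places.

Checks pass: Σm=0; 8 even; l₃=3∈[3,5].
(2·1+1)(2·4+1)(2·3+1) = 189
Δ: 2! 0! 6! / 9! → 1/252
sum: t=1:−1/36 = -1/36
3j²(1 4 3; 0 0 0) = Δ·Π!·Σ² = 4/63  (sign +1)
sum: t=0:+1/1440 = 1/1440
3j²(1 4 3; 1 -4 3) = Δ·Π!·Σ² = 1/9  (sign +1)
combine: 4πI² = 189·4/63·1/9 = 4/3
take √, sign +1: I = 0.32573501

0.325735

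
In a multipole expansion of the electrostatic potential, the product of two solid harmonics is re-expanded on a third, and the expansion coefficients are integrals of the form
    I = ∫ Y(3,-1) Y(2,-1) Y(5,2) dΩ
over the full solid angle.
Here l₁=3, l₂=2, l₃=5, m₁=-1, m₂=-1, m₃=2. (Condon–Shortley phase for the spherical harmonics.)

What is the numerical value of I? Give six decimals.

0.245532

Rules hold: Σm=0, L=10 even, 1≤5≤5.
N = 7·5·11 = 385
Δ = 0!·6!·4!/11! = 1/2310
Racah Σ t=0..0: t=0:+1/144 = 1/144
⇒ 3j(3 2 5; 0 0 0)² = 10/231, sgn -1
Racah Σ t=0..0: t=0:+1/288 = 1/288
⇒ 3j(3 2 5; -1 -1 2)² = 1/22, sgn -1
4πI² = N·(3j₀)²·(3jₘ)² = 25/33
I = +1·√(0.757576/4π) = 0.24553200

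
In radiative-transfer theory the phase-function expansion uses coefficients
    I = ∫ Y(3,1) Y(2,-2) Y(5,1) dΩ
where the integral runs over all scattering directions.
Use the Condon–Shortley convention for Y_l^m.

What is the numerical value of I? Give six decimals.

-0.092802

Checks pass: Σm=0; 10 even; l₃=5∈[1,5].
(2·3+1)(2·2+1)(2·5+1) = 385
Δ: 0! 6! 4! / 11! → 1/2310
sum: t=0:+1/144 = 1/144
3j²(3 2 5; 0 0 0) = Δ·Π!·Σ² = 10/231  (sign -1)
sum: t=0:+1/1152 = 1/1152
3j²(3 2 5; 1 -2 1) = Δ·Π!·Σ² = 1/154  (sign +1)
combine: 4πI² = 385·10/231·1/154 = 25/231
take √, sign -1: I = -0.09280237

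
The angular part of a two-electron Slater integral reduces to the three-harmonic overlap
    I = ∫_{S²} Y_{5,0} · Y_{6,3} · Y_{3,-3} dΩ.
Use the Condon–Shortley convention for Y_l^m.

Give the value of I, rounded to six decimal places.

Rules hold: Σm=0, L=14 even, 1≤3≤11.
N = 11·13·7 = 1001
Δ = 8!·2!·4!/15! = 1/675675
Racah Σ t=3..5: t=3:−1/8640 t=4:+1/2304 t=5:−1/8640 = 7/34560
⇒ 3j(5 6 3; 0 0 0)² = 7/429, sgn -1
Racah Σ t=5..5: t=5:−1/34560 = -1/34560
⇒ 3j(5 6 3; 0 3 -3)² = 4/143, sgn -1
4πI² = N·(3j₀)²·(3jₘ)² = 196/429
I = +1·√(0.456876/4π) = 0.19067531

0.190675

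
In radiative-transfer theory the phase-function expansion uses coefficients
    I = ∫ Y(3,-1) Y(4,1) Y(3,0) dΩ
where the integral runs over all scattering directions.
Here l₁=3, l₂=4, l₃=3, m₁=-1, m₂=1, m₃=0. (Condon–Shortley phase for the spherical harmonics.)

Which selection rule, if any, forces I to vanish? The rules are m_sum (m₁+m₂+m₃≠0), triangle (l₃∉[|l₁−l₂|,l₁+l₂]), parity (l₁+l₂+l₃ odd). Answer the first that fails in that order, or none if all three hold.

m₁+m₂+m₃ = -1 + 1 + 0 = 0  ✓
triangle: |3−4|=1 ≤ l₃=3 ≤ 3+4=7  ✓
parity: l₁+l₂+l₃ = 10 is even  ✓

none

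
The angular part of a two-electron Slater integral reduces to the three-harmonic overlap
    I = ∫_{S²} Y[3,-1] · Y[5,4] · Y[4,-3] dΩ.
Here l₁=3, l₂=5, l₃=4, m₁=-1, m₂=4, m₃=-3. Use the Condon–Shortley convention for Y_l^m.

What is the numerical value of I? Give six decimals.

m-sum 0 ✓  L=12 even ✓  2≤4≤8 ✓
Π(2lᵢ+1) = 7×11×9 = 693
triangle coeff Δ(3,5,4) = 1/180180
Σ_t [1,3]: t=1:−1/576 t=2:+1/144 t=3:−1/576 = 1/288
(3j)²=20/1001 [(3 5 4; 0 0 0)], sign=+1
Σ_t [3,4]: t=3:−1/4320 t=4:+1/5760 = -1/17280
(3j)²=7/4290 [(3 5 4; -1 4 -3)], sign=+1
⇒ 4πI² = 42/1859
I = (+1)√(42/1859/(4π)) = 0.04240138

0.042401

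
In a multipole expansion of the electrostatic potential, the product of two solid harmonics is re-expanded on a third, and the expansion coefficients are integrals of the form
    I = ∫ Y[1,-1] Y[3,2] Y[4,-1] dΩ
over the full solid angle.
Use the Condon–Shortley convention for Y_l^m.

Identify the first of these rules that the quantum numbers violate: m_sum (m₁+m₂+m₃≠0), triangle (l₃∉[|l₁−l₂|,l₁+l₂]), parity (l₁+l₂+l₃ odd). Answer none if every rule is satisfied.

none

Σmᵢ = 0  ✓
l₃∈[|l₁−l₂|,l₁+l₂]=[2,4], have l₃=4  ✓
Σlᵢ = 8 ⇒ even  ✓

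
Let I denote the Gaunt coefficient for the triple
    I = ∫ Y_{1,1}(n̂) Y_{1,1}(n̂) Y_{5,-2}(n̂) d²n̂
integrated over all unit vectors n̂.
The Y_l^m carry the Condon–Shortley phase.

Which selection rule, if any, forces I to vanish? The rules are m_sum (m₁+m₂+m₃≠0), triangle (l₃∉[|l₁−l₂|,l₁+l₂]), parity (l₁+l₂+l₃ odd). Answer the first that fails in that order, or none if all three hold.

Σmᵢ = 0  ✓
l₃∈[|l₁−l₂|,l₁+l₂]=[0,2], have l₃=5  ✗
Σlᵢ = 7 ⇒ odd

triangle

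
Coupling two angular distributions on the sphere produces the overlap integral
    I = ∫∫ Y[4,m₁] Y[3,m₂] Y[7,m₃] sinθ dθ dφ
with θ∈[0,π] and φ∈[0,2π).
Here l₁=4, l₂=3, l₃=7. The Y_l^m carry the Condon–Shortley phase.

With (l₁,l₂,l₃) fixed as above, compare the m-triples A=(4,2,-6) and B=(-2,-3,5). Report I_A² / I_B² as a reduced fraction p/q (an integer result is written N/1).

39/28

Same 4,3,7: normalisation and zero-m 3j drop out of the ratio.
A: Δ: 0! 8! 6! / 15! → 1/45045; sum: t=0:+1/4838400 = 1/4838400; 3j²(4 3 7; 4 2 -6) = Δ·Π!·Σ² = 1/35  (sign -1)
B: Δ: 0! 8! 6! / 15! → 1/45045; sum: t=0:+1/1036800 = 1/1036800; 3j²(4 3 7; -2 -3 5) = Δ·Π!·Σ² = 4/195  (sign +1)
I_A²/I_B² = (1/35)/(4/195) = 39/28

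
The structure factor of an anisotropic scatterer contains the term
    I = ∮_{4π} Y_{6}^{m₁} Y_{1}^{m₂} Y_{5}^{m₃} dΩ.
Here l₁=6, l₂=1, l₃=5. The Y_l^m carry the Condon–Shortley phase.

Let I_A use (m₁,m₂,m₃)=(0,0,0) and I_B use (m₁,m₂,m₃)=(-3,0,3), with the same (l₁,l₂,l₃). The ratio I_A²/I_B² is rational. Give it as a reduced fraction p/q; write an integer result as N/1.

4/3

Shared (l₁,l₂,l₃)=(6,1,5): N and (l;000)² cancel in I_A²/I_B².
A: Δ = 2!·10!·0!/13! = 1/858; Racah Σ t=1..1: t=1:−1/14400 = -1/14400; ⇒ 3j(6 1 5; 0 0 0)² = 6/143, sgn +1
B: Δ = 2!·10!·0!/13! = 1/858; Racah Σ t=1..1: t=1:−1/80640 = -1/80640; ⇒ 3j(6 1 5; -3 0 3)² = 9/286, sgn -1
I_A²/I_B² = (6/143)/(9/286) = 4/3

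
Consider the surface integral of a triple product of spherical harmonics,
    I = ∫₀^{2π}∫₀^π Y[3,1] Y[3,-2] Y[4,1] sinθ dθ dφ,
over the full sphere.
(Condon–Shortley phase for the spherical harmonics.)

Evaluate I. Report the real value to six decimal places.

Rules hold: Σm=0, L=10 even, 0≤4≤6.
N = 7·7·9 = 441
Δ = 2!·4!·4!/11! = 1/34650
Racah Σ t=0..2: t=0:+1/72 t=1:−1/16 t=2:+1/72 = -5/144
⇒ 3j(3 3 4; 0 0 0)² = 2/77, sgn -1
Racah Σ t=0..1: t=0:+1/48 t=1:−1/144 = 1/72
⇒ 3j(3 3 4; 1 -2 1)² = 16/693, sgn -1
4πI² = N·(3j₀)²·(3jₘ)² = 32/121
I = +1·√(0.264463/4π) = 0.14506992

0.145070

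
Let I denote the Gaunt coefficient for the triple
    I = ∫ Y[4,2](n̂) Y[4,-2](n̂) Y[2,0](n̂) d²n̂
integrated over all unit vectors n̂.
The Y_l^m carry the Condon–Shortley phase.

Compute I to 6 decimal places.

0.065536

m-sum 0 ✓  L=10 even ✓  0≤2≤8 ✓
Π(2lᵢ+1) = 9×9×5 = 405
triangle coeff Δ(4,4,2) = 1/13860
Σ_t [2,4]: t=2:+1/192 t=3:−1/36 t=4:+1/192 = -5/288
(3j)²=20/693 [(4 4 2; 0 0 0)], sign=-1
Σ_t [0,2]: t=0:+1/2880 t=1:−1/120 t=2:+1/192 = -1/360
(3j)²=16/3465 [(4 4 2; 2 -2 0)], sign=-1
⇒ 4πI² = 320/5929
I = (+1)√(320/5929/(4π)) = 0.06553591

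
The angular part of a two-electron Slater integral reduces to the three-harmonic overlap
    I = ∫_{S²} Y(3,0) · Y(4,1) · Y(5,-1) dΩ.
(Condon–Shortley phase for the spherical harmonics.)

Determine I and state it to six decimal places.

Rules hold: Σm=0, L=12 even, 1≤5≤7.
N = 7·9·11 = 693
Δ = 2!·4!·6!/13! = 1/180180
Racah Σ t=0..2: t=0:+1/576 t=1:−1/144 t=2:+1/576 = -1/288
⇒ 3j(3 4 5; 0 0 0)² = 20/1001, sgn +1
Racah Σ t=0..2: t=0:+1/1440 t=1:−1/192 t=2:+1/432 = -19/8640
⇒ 3j(3 4 5; 0 1 -1)² = 361/30030, sgn -1
4πI² = N·(3j₀)²·(3jₘ)² = 2166/13013
I = -1·√(0.166449/4π) = -0.11508947

-0.115089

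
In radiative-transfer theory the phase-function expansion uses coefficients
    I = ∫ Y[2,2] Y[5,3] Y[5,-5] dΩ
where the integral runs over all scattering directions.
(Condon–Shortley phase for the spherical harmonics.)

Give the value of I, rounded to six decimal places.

Checks pass: Σm=0; 12 even; l₃=5∈[3,7].
(2·2+1)(2·5+1)(2·5+1) = 605
Δ: 2! 2! 8! / 13! → 1/38610
sum: t=0:+1/2880 t=1:−1/576 t=2:+1/2880 = -1/960
3j²(2 5 5; 0 0 0) = Δ·Π!·Σ² = 10/429  (sign +1)
sum: t=0:+1/161280 = 1/161280
3j²(2 5 5; 2 3 -5) = Δ·Π!·Σ² = 1/143  (sign +1)
combine: 4πI² = 605·10/429·1/143 = 50/507
take √, sign +1: I = 0.08858824

0.088588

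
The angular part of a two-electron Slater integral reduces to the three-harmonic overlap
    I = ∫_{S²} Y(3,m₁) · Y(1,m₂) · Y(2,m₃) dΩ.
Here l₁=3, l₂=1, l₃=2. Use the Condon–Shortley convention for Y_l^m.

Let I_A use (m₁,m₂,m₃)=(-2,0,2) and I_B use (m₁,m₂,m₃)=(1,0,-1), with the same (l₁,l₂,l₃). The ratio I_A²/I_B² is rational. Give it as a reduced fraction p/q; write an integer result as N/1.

Same 3,1,2: normalisation and zero-m 3j drop out of the ratio.
A: Δ: 2! 4! 0! / 7! → 1/105; sum: t=1:−1/24 = -1/24; 3j²(3 1 2; -2 0 2) = Δ·Π!·Σ² = 1/21  (sign -1)
B: Δ: 2! 4! 0! / 7! → 1/105; sum: t=1:−1/6 = -1/6; 3j²(3 1 2; 1 0 -1) = Δ·Π!·Σ² = 8/105  (sign +1)
I_A²/I_B² = (1/21)/(8/105) = 5/8

5/8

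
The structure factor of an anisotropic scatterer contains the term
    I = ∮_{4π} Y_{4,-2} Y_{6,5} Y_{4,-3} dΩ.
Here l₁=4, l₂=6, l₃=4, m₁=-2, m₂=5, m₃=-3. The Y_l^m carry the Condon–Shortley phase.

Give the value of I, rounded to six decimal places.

Checks pass: Σm=0; 14 even; l₃=4∈[2,10].
(2·4+1)(2·6+1)(2·4+1) = 1053
Δ: 6! 2! 6! / 15! → 1/1261260
sum: t=2:+1/4608 t=3:−1/1296 t=4:+1/4608 = -7/20736
3j²(4 6 4; 0 0 0) = Δ·Π!·Σ² = 20/1287  (sign -1)
sum: t=5:−1/86400 t=6:+1/172800 = -1/172800
3j²(4 6 4; -2 5 -3) = Δ·Π!·Σ² = 1/130  (sign +1)
combine: 4πI² = 1053·20/1287·1/130 = 18/143
take √, sign -1: I = -0.10008369

-0.100084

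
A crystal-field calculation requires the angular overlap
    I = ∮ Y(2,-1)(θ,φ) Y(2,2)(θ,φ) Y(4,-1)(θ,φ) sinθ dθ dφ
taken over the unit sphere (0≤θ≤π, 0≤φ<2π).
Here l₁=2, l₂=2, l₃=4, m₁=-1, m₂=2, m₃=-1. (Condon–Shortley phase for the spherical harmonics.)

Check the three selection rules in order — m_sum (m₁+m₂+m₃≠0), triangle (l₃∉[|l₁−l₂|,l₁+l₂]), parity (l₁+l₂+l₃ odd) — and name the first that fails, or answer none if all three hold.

none

Σmᵢ = 0  ✓
l₃∈[|l₁−l₂|,l₁+l₂]=[0,4], have l₃=4  ✓
Σlᵢ = 8 ⇒ even  ✓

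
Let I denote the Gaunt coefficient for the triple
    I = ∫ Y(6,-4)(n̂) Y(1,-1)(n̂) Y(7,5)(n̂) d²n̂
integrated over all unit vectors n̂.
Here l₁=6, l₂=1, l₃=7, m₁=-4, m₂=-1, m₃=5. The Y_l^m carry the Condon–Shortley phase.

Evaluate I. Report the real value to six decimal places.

-0.284256

Checks pass: Σm=0; 14 even; l₃=7∈[5,7].
(2·6+1)(2·1+1)(2·7+1) = 585
Δ: 0! 12! 2! / 15! → 1/1365
sum: t=0:+1/518400 = 1/518400
3j²(6 1 7; 0 0 0) = Δ·Π!·Σ² = 7/195  (sign -1)
sum: t=0:+1/14515200 = 1/14515200
3j²(6 1 7; -4 -1 5) = Δ·Π!·Σ² = 22/455  (sign +1)
combine: 4πI² = 585·7/195·22/455 = 66/65
take √, sign -1: I = -0.28425647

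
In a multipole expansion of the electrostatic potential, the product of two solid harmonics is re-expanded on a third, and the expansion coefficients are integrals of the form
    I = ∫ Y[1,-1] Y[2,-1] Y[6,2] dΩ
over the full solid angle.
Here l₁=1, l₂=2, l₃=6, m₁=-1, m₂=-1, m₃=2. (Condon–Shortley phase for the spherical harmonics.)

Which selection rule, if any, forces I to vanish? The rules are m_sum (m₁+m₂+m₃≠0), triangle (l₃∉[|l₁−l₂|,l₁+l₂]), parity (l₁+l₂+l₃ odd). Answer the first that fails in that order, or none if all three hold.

Σmᵢ = 0  ✓
l₃∈[|l₁−l₂|,l₁+l₂]=[1,3], have l₃=6  ✗
Σlᵢ = 9 ⇒ odd

triangle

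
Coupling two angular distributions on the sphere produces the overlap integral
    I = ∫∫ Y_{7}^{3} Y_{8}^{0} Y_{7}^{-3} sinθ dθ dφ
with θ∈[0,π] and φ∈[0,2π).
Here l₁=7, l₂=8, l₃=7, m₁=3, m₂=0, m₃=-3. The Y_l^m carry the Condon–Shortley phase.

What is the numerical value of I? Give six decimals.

Checks pass: Σm=0; 22 even; l₃=7∈[1,15].
(2·7+1)(2·8+1)(2·7+1) = 3825
Δ: 8! 6! 8! / 23! → 1/22086194130
sum: t=1:−1/18289152000 t=2:+1/248832000 t=3:−1/24883200 t=4:+1/11943936 t=5:−1/24883200 t=6:+1/248832000 t=7:−1/18289152000 = 11/975421440
3j²(7 8 7; 0 0 0) = Δ·Π!·Σ² = 1750/289731  (sign -1)
sum: t=0:+1/78033715200 t=1:−1/914457600 t=2:+1/99532800 t=3:−1/62208000 t=4:+1/238878720 = -3421/1170505728000
3j²(7 8 7; 3 0 -3) = Δ·Π!·Σ² = 96721/20281170  (sign -1)
combine: 4πI² = 3825·1750/289731·96721/20281170 = 60450625/548653937
take √, sign +1: I = 0.09363673

0.093637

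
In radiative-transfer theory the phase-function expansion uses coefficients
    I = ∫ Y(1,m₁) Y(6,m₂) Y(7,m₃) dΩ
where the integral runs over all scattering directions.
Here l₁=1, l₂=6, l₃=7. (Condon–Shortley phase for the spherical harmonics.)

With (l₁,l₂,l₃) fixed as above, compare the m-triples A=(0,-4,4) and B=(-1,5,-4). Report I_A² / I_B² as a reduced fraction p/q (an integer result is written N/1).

11/1

Same 1,6,7: normalisation and zero-m 3j drop out of the ratio.
A: Δ: 0! 2! 12! / 15! → 1/1365; sum: t=0:+1/7257600 = 1/7257600; 3j²(1 6 7; 0 -4 4) = Δ·Π!·Σ² = 11/455  (sign -1)
B: Δ: 0! 2! 12! / 15! → 1/1365; sum: t=0:+1/79833600 = 1/79833600; 3j²(1 6 7; -1 5 -4) = Δ·Π!·Σ² = 1/455  (sign -1)
I_A²/I_B² = (11/455)/(1/455) = 11/1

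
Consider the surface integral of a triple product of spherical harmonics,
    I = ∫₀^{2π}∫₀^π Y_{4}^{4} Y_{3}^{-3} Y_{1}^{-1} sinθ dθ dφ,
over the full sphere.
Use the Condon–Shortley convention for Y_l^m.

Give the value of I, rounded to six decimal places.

Rules hold: Σm=0, L=8 even, 1≤1≤7.
N = 9·7·3 = 189
Δ = 6!·2!·0!/9! = 1/252
Racah Σ t=3..3: t=3:−1/36 = -1/36
⇒ 3j(4 3 1; 0 0 0)² = 4/63, sgn +1
Racah Σ t=0..0: t=0:+1/1440 = 1/1440
⇒ 3j(4 3 1; 4 -3 -1)² = 1/9, sgn +1
4πI² = N·(3j₀)²·(3jₘ)² = 4/3
I = +1·√(1.33333/4π) = 0.32573501

0.325735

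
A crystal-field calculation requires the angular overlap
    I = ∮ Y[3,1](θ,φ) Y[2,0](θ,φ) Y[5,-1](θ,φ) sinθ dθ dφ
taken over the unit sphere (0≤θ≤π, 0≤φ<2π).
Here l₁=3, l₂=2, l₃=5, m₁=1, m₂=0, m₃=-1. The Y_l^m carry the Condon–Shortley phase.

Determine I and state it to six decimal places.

-0.227318

m-sum 0 ✓  L=10 even ✓  1≤5≤5 ✓
Π(2lᵢ+1) = 7×5×11 = 385
triangle coeff Δ(3,2,5) = 1/2310
Σ_t [0,0]: t=0:+1/144 = 1/144
(3j)²=10/231 [(3 2 5; 0 0 0)], sign=-1
Σ_t [0,0]: t=0:+1/192 = 1/192
(3j)²=3/77 [(3 2 5; 1 0 -1)], sign=+1
⇒ 4πI² = 50/77
I = (-1)√(50/77/(4π)) = -0.22731846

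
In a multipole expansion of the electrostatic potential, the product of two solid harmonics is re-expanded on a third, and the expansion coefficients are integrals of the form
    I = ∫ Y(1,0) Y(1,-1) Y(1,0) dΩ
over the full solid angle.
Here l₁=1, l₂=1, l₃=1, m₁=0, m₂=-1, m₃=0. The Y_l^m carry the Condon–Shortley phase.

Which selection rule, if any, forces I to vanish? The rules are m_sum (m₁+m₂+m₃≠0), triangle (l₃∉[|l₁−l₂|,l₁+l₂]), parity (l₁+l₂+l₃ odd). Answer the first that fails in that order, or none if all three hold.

m_sum

azimuthal sum: 0 − 1 + 0 = -1  ✗
0 ≤ 1 ≤ 2 (triangle on l)
L = 1 + 1 + 1 = 3 (odd)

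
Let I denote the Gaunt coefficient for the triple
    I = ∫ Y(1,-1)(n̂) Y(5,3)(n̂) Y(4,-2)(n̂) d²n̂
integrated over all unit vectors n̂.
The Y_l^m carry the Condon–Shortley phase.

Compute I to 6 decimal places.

-0.259847

Rules hold: Σm=0, L=10 even, 4≤4≤6.
N = 3·11·9 = 297
Δ = 2!·0!·8!/11! = 1/495
Racah Σ t=1..1: t=1:−1/576 = -1/576
⇒ 3j(1 5 4; 0 0 0)² = 5/99, sgn -1
Racah Σ t=2..2: t=2:+1/2880 = 1/2880
⇒ 3j(1 5 4; -1 3 -2)² = 28/495, sgn +1
4πI² = N·(3j₀)²·(3jₘ)² = 28/33
I = -1·√(0.848485/4π) = -0.25984664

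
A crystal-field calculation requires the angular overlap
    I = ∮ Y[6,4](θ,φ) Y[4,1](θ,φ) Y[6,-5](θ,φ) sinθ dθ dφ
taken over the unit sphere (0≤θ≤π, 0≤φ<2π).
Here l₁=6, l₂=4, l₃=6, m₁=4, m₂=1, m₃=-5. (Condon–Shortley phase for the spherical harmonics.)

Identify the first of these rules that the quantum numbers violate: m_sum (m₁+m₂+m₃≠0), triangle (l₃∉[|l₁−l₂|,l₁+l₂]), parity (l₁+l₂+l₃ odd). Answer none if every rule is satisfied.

m₁+m₂+m₃ = 4 + 1 − 5 = 0  ✓
triangle: |6−4|=2 ≤ l₃=6 ≤ 6+4=10  ✓
parity: l₁+l₂+l₃ = 16 is even  ✓

none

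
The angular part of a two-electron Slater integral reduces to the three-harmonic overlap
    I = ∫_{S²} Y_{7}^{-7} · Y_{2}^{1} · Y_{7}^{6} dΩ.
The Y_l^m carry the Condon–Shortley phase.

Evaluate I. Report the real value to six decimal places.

-0.170036

Checks pass: Σm=0; 16 even; l₃=7∈[5,9].
(2·7+1)(2·2+1)(2·7+1) = 1125
Δ: 2! 12! 2! / 17! → 1/185640
sum: t=0:+1/2419200 t=1:−1/518400 t=2:+1/2419200 = -1/907200
3j²(7 2 7; 0 0 0) = Δ·Π!·Σ² = 56/3315  (sign +1)
sum: t=2:+1/958003200 = 1/958003200
3j²(7 2 7; -7 1 6) = Δ·Π!·Σ² = 13/680  (sign -1)
combine: 4πI² = 1125·56/3315·13/680 = 105/289
take √, sign -1: I = -0.17003597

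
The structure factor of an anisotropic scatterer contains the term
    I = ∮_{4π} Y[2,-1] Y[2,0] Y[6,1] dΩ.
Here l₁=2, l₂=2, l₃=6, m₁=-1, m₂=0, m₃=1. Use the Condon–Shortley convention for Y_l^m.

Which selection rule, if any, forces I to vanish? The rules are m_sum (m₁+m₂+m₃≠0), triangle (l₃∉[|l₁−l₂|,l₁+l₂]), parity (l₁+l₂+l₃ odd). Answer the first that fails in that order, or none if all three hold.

triangle

m₁+m₂+m₃ = -1 + 0 + 1 = 0  ✓
triangle: |2−2|=0 ≤ l₃=6 ≤ 2+2=4  ✗
parity: l₁+l₂+l₃ = 10 is even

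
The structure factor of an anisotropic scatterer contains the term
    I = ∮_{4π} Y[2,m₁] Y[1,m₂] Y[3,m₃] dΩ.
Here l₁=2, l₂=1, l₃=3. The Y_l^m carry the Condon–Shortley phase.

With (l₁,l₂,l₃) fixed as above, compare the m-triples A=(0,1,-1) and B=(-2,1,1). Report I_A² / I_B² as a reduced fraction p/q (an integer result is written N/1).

6/1

Same 2,1,3: normalisation and zero-m 3j drop out of the ratio.
A: Δ: 0! 4! 2! / 7! → 1/105; sum: t=0:+1/8 = 1/8; 3j²(2 1 3; 0 1 -1) = Δ·Π!·Σ² = 2/35  (sign +1)
B: Δ: 0! 4! 2! / 7! → 1/105; sum: t=0:+1/48 = 1/48; 3j²(2 1 3; -2 1 1) = Δ·Π!·Σ² = 1/105  (sign +1)
I_A²/I_B² = (2/35)/(1/105) = 6/1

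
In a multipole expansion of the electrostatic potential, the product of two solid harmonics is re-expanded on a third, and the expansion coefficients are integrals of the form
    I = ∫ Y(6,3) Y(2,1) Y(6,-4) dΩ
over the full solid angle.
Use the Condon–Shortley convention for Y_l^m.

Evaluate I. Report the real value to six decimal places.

0.179515

m-sum 0 ✓  L=14 even ✓  4≤6≤8 ✓
Π(2lᵢ+1) = 13×5×13 = 845
triangle coeff Δ(6,2,6) = 1/90090
Σ_t [0,2]: t=0:+1/69120 t=1:−1/14400 t=2:+1/69120 = -7/172800
(3j)²=14/715 [(6 2 6; 0 0 0)], sign=-1
Σ_t [1,2]: t=1:−1/161280 t=2:+1/725760 = -1/207360
(3j)²=7/286 [(6 2 6; 3 1 -4)], sign=-1
⇒ 4πI² = 49/121
I = (+1)√(49/121/(4π)) = 0.17951487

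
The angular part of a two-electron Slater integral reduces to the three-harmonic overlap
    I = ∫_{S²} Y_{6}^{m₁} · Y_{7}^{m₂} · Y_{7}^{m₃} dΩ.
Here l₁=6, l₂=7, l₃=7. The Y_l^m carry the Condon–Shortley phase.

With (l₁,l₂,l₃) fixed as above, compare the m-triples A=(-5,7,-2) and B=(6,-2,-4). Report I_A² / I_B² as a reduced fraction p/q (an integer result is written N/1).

Same 6,7,7: normalisation and zero-m 3j drop out of the ratio.
A: Δ: 6! 6! 8! / 21! → 1/2444321880; sum: t=6:+1/3483648000 = 1/3483648000; 3j²(6 7 7; -5 7 -2) = Δ·Π!·Σ² = 33/6460  (sign -1)
B: Δ: 6! 6! 8! / 21! → 1/2444321880; sum: t=0:+1/373248000 = 1/373248000; 3j²(6 7 7; 6 -2 -4) = Δ·Π!·Σ² = 308/20995  (sign -1)
I_A²/I_B² = (33/6460)/(308/20995) = 39/112

39/112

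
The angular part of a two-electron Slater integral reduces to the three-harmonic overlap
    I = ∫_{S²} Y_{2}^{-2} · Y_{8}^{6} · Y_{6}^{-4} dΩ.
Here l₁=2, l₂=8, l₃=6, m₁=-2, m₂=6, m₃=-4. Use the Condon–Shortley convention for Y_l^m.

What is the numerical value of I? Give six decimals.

0.268492

Checks pass: Σm=0; 16 even; l₃=6∈[6,10].
(2·2+1)(2·8+1)(2·6+1) = 1105
Δ: 4! 0! 12! / 17! → 1/30940
sum: t=2:+1/2073600 = 1/2073600
3j²(2 8 6; 0 0 0) = Δ·Π!·Σ² = 28/1105  (sign +1)
sum: t=4:+1/174182400 = 1/174182400
3j²(2 8 6; -2 6 -4) = Δ·Π!·Σ² = 11/340  (sign +1)
combine: 4πI² = 1105·28/1105·11/340 = 77/85
take √, sign +1: I = 0.26849176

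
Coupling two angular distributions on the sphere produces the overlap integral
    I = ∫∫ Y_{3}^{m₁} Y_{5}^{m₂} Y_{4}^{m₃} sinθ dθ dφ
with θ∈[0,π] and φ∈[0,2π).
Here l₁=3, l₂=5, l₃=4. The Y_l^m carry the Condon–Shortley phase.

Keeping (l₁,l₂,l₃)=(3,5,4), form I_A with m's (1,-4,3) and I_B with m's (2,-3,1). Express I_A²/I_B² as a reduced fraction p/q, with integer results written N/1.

Shared (l₁,l₂,l₃)=(3,5,4): N and (l;000)² cancel in I_A²/I_B².
A: Δ = 4!·2!·6!/13! = 1/180180; Racah Σ t=0..1: t=0:+1/5760 t=1:−1/4320 = -1/17280; ⇒ 3j(3 5 4; 1 -4 3)² = 7/4290, sgn +1
B: Δ = 4!·2!·6!/13! = 1/180180; Racah Σ t=0..1: t=0:+1/1152 t=1:−1/1440 = 1/5760; ⇒ 3j(3 5 4; 2 -3 1)² = 1/858, sgn -1
I_A²/I_B² = (7/4290)/(1/858) = 7/5

7/5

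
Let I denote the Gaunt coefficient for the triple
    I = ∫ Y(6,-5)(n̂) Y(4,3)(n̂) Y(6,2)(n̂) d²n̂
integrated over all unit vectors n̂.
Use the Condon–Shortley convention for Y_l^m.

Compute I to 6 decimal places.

0.160494

Checks pass: Σm=0; 16 even; l₃=6∈[2,10].
(2·6+1)(2·4+1)(2·6+1) = 1521
Δ: 4! 8! 4! / 17! → 1/15315300
sum: t=0:+1/829440 t=1:−1/25920 t=2:+1/9216 t=3:−1/25920 t=4:+1/829440 = 7/207360
3j²(6 4 6; 0 0 0) = Δ·Π!·Σ² = 28/2431  (sign +1)
sum: t=3:−1/5806080 t=4:+1/725760 = 1/829440
3j²(6 4 6; -5 3 2) = Δ·Π!·Σ² = 49/2652  (sign +1)
combine: 4πI² = 1521·28/2431·49/2652 = 1029/3179
take √, sign +1: I = 0.16049352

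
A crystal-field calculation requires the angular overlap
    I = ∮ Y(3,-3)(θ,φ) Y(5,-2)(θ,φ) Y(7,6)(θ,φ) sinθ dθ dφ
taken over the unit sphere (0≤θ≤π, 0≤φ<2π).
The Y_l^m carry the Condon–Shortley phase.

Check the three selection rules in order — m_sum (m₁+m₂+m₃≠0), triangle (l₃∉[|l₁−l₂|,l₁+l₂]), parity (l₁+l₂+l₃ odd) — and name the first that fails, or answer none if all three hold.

azimuthal sum: -3 − 2 + 6 = 1  ✗
2 ≤ 7 ≤ 8 (triangle on l)
L = 3 + 5 + 7 = 15 (odd)

m_sum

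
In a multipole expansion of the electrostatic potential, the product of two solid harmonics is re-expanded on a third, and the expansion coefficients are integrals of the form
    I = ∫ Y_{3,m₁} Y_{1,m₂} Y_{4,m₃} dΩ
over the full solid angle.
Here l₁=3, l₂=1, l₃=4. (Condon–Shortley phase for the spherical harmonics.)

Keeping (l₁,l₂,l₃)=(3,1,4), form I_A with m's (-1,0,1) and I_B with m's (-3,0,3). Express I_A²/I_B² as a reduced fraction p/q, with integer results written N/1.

15/7

l's match ⇒ only the (l;m) 3-j factors differ between A and B.
A: triangle coeff Δ(3,1,4) = 1/252; Σ_t [0,0]: t=0:+1/48 = 1/48; (3j)²=5/84 [(3 1 4; -1 0 1)], sign=-1
B: triangle coeff Δ(3,1,4) = 1/252; Σ_t [0,0]: t=0:+1/720 = 1/720; (3j)²=1/36 [(3 1 4; -3 0 3)], sign=-1
I_A²/I_B² = (5/84)/(1/36) = 15/7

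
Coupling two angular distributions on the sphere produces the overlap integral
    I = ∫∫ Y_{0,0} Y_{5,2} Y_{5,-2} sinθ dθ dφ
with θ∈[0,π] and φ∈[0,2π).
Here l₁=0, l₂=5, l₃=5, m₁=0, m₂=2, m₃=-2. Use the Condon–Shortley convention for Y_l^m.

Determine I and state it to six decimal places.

0.282095

Checks pass: Σm=0; 10 even; l₃=5∈[5,5].
(2·0+1)(2·5+1)(2·5+1) = 121
Δ: 0! 0! 10! / 11! → 1/11
sum: t=0:+1/14400 = 1/14400
3j²(0 5 5; 0 0 0) = Δ·Π!·Σ² = 1/11  (sign -1)
sum: t=0:+1/30240 = 1/30240
3j²(0 5 5; 0 2 -2) = Δ·Π!·Σ² = 1/11  (sign -1)
combine: 4πI² = 121·1/11·1/11 = 1/1
take √, sign +1: I = 0.28209479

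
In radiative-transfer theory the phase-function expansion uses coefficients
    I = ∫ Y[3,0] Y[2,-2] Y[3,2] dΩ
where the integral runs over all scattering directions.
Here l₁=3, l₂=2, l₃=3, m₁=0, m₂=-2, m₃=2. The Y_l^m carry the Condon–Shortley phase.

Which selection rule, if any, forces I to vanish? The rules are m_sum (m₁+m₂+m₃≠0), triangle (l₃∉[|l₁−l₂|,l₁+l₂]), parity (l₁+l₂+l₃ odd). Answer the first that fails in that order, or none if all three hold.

azimuthal sum: 0 − 2 + 2 = 0  ✓
1 ≤ 3 ≤ 5 (triangle on l)  ✓
L = 3 + 2 + 3 = 8 (even)  ✓

none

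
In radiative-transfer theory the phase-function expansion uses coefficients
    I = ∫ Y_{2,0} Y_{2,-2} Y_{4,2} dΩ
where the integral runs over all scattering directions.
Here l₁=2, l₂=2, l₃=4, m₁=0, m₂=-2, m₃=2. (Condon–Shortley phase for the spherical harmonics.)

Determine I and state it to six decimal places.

0.156078

Rules hold: Σm=0, L=8 even, 0≤4≤4.
N = 5·5·9 = 225
Δ = 0!·4!·4!/9! = 1/630
Racah Σ t=0..0: t=0:+1/16 = 1/16
⇒ 3j(2 2 4; 0 0 0)² = 2/35, sgn +1
Racah Σ t=0..0: t=0:+1/96 = 1/96
⇒ 3j(2 2 4; 0 -2 2)² = 1/42, sgn +1
4πI² = N·(3j₀)²·(3jₘ)² = 15/49
I = +1·√(0.306122/4π) = 0.15607835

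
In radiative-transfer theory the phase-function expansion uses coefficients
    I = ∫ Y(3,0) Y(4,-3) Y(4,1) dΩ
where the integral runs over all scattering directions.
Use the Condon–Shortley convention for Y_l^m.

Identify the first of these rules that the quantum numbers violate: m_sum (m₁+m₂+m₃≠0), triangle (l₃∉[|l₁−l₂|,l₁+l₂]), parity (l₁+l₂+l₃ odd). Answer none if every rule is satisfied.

m_sum

Σmᵢ = -2  ✗
l₃∈[|l₁−l₂|,l₁+l₂]=[1,7], have l₃=4
Σlᵢ = 11 ⇒ odd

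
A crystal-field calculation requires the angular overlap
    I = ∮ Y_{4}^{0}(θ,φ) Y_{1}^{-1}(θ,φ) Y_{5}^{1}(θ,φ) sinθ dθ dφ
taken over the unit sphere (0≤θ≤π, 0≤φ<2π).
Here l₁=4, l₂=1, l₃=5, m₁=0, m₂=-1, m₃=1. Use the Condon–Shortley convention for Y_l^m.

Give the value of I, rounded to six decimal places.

Checks pass: Σm=0; 10 even; l₃=5∈[3,5].
(2·4+1)(2·1+1)(2·5+1) = 297
Δ: 0! 8! 2! / 11! → 1/495
sum: t=0:+1/576 = 1/576
3j²(4 1 5; 0 0 0) = Δ·Π!·Σ² = 5/99  (sign -1)
sum: t=0:+1/1152 = 1/1152
3j²(4 1 5; 0 -1 1) = Δ·Π!·Σ² = 1/33  (sign +1)
combine: 4πI² = 297·5/99·1/33 = 5/11
take √, sign -1: I = -0.19018827

-0.190188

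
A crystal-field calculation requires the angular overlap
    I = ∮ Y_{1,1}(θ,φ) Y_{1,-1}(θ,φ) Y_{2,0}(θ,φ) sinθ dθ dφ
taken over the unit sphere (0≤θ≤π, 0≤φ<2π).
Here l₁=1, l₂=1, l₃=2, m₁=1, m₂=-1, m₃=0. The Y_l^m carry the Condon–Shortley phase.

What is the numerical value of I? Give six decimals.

Rules hold: Σm=0, L=4 even, 0≤2≤2.
N = 3·3·5 = 45
Δ = 0!·2!·2!/5! = 1/30
Racah Σ t=0..0: t=0:+1/1 = 1/1
⇒ 3j(1 1 2; 0 0 0)² = 2/15, sgn +1
Racah Σ t=0..0: t=0:+1/4 = 1/4
⇒ 3j(1 1 2; 1 -1 0)² = 1/30, sgn +1
4πI² = N·(3j₀)²·(3jₘ)² = 1/5
I = +1·√(0.2/4π) = 0.12615663

0.126157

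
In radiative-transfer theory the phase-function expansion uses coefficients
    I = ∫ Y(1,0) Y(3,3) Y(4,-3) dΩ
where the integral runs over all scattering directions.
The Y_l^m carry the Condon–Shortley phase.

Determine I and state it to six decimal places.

-0.162868

Checks pass: Σm=0; 8 even; l₃=4∈[2,4].
(2·1+1)(2·3+1)(2·4+1) = 189
Δ: 0! 2! 6! / 9! → 1/252
sum: t=0:+1/36 = 1/36
3j²(1 3 4; 0 0 0) = Δ·Π!·Σ² = 4/63  (sign +1)
sum: t=0:+1/720 = 1/720
3j²(1 3 4; 0 3 -3) = Δ·Π!·Σ² = 1/36  (sign -1)
combine: 4πI² = 189·4/63·1/36 = 1/3
take √, sign -1: I = -0.16286750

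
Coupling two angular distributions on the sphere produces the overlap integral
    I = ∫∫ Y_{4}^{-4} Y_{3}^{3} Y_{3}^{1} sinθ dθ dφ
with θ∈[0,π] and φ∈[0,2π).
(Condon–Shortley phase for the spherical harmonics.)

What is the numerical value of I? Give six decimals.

m-sum 0 ✓  L=10 even ✓  1≤3≤7 ✓
Π(2lᵢ+1) = 9×7×7 = 441
triangle coeff Δ(4,3,3) = 1/34650
Σ_t [1,3]: t=1:−1/72 t=2:+1/16 t=3:−1/72 = 5/144
(3j)²=2/77 [(4 3 3; 0 0 0)], sign=-1
Σ_t [4,4]: t=4:+1/1152 = 1/1152
(3j)²=1/33 [(4 3 3; -4 3 1)], sign=+1
⇒ 4πI² = 42/121
I = (-1)√(42/121/(4π)) = -0.16619847

-0.166198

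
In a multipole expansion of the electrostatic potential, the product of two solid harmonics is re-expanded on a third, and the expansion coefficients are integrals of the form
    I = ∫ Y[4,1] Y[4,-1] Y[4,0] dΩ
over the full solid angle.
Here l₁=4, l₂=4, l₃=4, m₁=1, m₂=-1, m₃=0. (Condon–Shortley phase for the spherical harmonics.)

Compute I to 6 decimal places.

Rules hold: Σm=0, L=12 even, 0≤4≤8.
N = 9·9·9 = 729
Δ = 4!·4!·4!/13! = 1/450450
Racah Σ t=0..4: t=0:+1/13824 t=1:−1/216 t=2:+1/64 t=3:−1/216 t=4:+1/13824 = 5/768
⇒ 3j(4 4 4; 0 0 0)² = 18/1001, sgn +1
Racah Σ t=0..3: t=0:+1/864 t=1:−1/96 t=2:+1/144 t=3:−1/3456 = -1/384
⇒ 3j(4 4 4; 1 -1 0)² = 9/2002, sgn -1
4πI² = N·(3j₀)²·(3jₘ)² = 59049/1002001
I = -1·√(0.0589311/4π) = -0.06848055

-0.068481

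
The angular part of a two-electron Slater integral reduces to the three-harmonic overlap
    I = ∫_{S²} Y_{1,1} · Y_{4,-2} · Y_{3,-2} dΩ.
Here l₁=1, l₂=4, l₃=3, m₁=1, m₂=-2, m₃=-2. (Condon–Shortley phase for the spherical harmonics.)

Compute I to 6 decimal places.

Σmᵢ = -3 ≠ 0, so the φ-integral vanishes; I = 0

0.000000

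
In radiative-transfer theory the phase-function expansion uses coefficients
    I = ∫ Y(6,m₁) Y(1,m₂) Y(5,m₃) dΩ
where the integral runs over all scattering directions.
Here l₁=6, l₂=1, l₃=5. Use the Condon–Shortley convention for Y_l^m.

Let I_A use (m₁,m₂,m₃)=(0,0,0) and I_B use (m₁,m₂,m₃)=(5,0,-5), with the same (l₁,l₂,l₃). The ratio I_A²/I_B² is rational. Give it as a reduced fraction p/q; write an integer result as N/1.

36/11

l's match ⇒ only the (l;m) 3-j factors differ between A and B.
A: triangle coeff Δ(6,1,5) = 1/858; Σ_t [1,1]: t=1:−1/14400 = -1/14400; (3j)²=6/143 [(6 1 5; 0 0 0)], sign=+1
B: triangle coeff Δ(6,1,5) = 1/858; Σ_t [1,1]: t=1:−1/3628800 = -1/3628800; (3j)²=1/78 [(6 1 5; 5 0 -5)], sign=-1
I_A²/I_B² = (6/143)/(1/78) = 36/11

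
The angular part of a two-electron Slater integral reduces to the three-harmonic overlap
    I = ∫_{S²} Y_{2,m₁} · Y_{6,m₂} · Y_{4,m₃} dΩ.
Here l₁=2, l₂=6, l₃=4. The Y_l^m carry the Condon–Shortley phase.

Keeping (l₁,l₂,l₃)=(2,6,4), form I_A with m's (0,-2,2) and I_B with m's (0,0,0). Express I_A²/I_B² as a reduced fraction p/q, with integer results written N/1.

56/75

Same 2,6,4: normalisation and zero-m 3j drop out of the ratio.
A: Δ: 4! 0! 8! / 13! → 1/6435; sum: t=2:+1/5760 = 1/5760; 3j²(2 6 4; 0 -2 2) = Δ·Π!·Σ² = 56/2145  (sign +1)
B: Δ: 4! 0! 8! / 13! → 1/6435; sum: t=2:+1/2304 = 1/2304; 3j²(2 6 4; 0 0 0) = Δ·Π!·Σ² = 5/143  (sign +1)
I_A²/I_B² = (56/2145)/(5/143) = 56/75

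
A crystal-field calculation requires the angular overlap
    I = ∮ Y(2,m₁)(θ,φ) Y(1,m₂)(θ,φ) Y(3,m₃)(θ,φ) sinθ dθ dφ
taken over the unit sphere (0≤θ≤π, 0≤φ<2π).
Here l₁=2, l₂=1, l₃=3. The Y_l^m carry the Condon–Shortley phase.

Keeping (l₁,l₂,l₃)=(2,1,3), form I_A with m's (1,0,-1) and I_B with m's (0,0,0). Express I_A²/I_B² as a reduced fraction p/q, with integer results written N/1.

Same 2,1,3: normalisation and zero-m 3j drop out of the ratio.
A: Δ: 0! 4! 2! / 7! → 1/105; sum: t=0:+1/6 = 1/6; 3j²(2 1 3; 1 0 -1) = Δ·Π!·Σ² = 8/105  (sign +1)
B: Δ: 0! 4! 2! / 7! → 1/105; sum: t=0:+1/4 = 1/4; 3j²(2 1 3; 0 0 0) = Δ·Π!·Σ² = 3/35  (sign -1)
I_A²/I_B² = (8/105)/(3/35) = 8/9

8/9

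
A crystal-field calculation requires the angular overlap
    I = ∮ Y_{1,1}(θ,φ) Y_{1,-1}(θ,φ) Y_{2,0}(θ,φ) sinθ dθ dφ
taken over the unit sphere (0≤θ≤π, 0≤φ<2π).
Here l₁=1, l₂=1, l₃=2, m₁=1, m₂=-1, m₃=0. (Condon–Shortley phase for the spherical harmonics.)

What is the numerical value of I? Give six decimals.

Checks pass: Σm=0; 4 even; l₃=2∈[0,2].
(2·1+1)(2·1+1)(2·2+1) = 45
Δ: 0! 2! 2! / 5! → 1/30
sum: t=0:+1/1 = 1/1
3j²(1 1 2; 0 0 0) = Δ·Π!·Σ² = 2/15  (sign +1)
sum: t=0:+1/4 = 1/4
3j²(1 1 2; 1 -1 0) = Δ·Π!·Σ² = 1/30  (sign +1)
combine: 4πI² = 45·2/15·1/30 = 1/5
take √, sign +1: I = 0.12615663

0.126157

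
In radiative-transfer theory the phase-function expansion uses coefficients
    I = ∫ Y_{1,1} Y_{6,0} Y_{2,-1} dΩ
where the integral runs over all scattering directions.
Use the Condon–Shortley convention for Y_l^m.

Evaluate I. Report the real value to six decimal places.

|1−6|≤2≤1+6 violated ⇒ I = 0

0.000000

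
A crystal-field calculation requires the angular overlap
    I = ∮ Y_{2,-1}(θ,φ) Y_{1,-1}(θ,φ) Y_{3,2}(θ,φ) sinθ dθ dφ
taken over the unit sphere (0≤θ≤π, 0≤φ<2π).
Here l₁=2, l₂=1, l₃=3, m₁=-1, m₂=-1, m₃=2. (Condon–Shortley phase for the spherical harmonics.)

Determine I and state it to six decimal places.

m-sum 0 ✓  L=6 even ✓  1≤3≤3 ✓
Π(2lᵢ+1) = 5×3×7 = 105
triangle coeff Δ(2,1,3) = 1/105
Σ_t [0,0]: t=0:+1/4 = 1/4
(3j)²=3/35 [(2 1 3; 0 0 0)], sign=-1
Σ_t [0,0]: t=0:+1/12 = 1/12
(3j)²=2/21 [(2 1 3; -1 -1 2)], sign=-1
⇒ 4πI² = 6/7
I = (+1)√(6/7/(4π)) = 0.26116903

0.261169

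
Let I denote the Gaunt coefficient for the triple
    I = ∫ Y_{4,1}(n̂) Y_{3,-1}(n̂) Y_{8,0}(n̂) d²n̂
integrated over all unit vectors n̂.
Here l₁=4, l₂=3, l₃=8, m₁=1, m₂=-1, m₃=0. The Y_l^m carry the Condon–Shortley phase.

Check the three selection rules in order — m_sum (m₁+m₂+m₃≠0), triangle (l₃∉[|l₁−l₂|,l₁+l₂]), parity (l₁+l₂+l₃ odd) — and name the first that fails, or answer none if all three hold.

triangle

Σmᵢ = 0  ✓
l₃∈[|l₁−l₂|,l₁+l₂]=[1,7], have l₃=8  ✗
Σlᵢ = 15 ⇒ odd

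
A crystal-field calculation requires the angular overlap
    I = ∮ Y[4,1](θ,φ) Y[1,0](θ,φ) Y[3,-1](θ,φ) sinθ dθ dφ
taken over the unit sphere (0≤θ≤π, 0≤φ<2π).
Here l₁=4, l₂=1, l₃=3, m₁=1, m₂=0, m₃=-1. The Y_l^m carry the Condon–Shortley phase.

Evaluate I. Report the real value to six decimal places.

-0.238414

Checks pass: Σm=0; 8 even; l₃=3∈[3,5].
(2·4+1)(2·1+1)(2·3+1) = 189
Δ: 2! 6! 0! / 9! → 1/252
sum: t=1:−1/36 = -1/36
3j²(4 1 3; 0 0 0) = Δ·Π!·Σ² = 4/63  (sign +1)
sum: t=1:−1/48 = -1/48
3j²(4 1 3; 1 0 -1) = Δ·Π!·Σ² = 5/84  (sign -1)
combine: 4πI² = 189·4/63·5/84 = 5/7
take √, sign -1: I = -0.23841361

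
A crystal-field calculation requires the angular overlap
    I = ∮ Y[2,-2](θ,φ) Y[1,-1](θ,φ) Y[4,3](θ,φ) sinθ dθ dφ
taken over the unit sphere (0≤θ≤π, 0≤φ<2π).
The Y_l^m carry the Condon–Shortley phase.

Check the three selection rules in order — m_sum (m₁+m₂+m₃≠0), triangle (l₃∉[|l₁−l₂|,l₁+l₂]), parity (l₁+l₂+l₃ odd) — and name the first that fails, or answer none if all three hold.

triangle

m₁+m₂+m₃ = -2 − 1 + 3 = 0  ✓
triangle: |2−1|=1 ≤ l₃=4 ≤ 2+1=3  ✗
parity: l₁+l₂+l₃ = 7 is odd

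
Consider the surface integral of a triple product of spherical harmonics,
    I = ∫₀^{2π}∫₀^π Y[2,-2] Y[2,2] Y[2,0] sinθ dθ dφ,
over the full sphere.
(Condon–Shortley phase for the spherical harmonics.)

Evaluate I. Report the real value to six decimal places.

-0.180224

Rules hold: Σm=0, L=6 even, 0≤2≤4.
N = 5·5·5 = 125
Δ = 2!·2!·2!/7! = 1/630
Racah Σ t=0..2: t=0:+1/8 t=1:−1/1 t=2:+1/8 = -3/4
⇒ 3j(2 2 2; 0 0 0)² = 2/35, sgn -1
Racah Σ t=2..2: t=2:+1/8 = 1/8
⇒ 3j(2 2 2; -2 2 0)² = 2/35, sgn +1
4πI² = N·(3j₀)²·(3jₘ)² = 20/49
I = -1·√(0.408163/4π) = -0.18022375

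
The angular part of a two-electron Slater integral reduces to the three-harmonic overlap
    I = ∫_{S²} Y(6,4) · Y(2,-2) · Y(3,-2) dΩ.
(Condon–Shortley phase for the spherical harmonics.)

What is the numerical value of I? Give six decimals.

0.000000

triangle: need 4≤l₃≤8, have 3; I=0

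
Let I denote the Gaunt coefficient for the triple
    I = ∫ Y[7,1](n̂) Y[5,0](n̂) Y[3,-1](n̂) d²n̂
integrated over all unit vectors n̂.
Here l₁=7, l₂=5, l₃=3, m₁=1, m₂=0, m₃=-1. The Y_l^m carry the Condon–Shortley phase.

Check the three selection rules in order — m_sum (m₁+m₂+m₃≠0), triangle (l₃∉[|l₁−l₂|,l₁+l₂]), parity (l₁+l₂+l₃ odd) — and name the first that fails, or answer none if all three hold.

Σmᵢ = 0  ✓
l₃∈[|l₁−l₂|,l₁+l₂]=[2,12], have l₃=3  ✓
Σlᵢ = 15 ⇒ odd  ✗

parity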